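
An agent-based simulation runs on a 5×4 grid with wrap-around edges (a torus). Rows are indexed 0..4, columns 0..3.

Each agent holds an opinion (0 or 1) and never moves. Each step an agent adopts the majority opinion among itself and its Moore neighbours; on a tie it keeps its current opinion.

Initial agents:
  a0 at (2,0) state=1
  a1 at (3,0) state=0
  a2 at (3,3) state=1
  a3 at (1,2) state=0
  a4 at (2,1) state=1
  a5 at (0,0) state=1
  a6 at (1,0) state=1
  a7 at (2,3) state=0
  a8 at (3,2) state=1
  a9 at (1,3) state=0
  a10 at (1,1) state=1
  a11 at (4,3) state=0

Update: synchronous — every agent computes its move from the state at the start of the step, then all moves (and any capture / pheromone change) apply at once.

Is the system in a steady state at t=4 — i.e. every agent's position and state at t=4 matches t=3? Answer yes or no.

t=1: a0@(2,0):1 a1@(3,0):0 a2@(3,3):1 a3@(1,2):0 a4@(2,1):1 a5@(0,0):1 a6@(1,0):1 a7@(2,3):0 a8@(3,2):1 a9@(1,3):0 a10@(1,1):1 a11@(4,3):1
t=2: a0@(2,0):1 a1@(3,0):1 a2@(3,3):1 a3@(1,2):0 a4@(2,1):1 a5@(0,0):1 a6@(1,0):1 a7@(2,3):0 a8@(3,2):1 a9@(1,3):0 a10@(1,1):1 a11@(4,3):1
t=3: a0@(2,0):1 a1@(3,0):1 a2@(3,3):1 a3@(1,2):0 a4@(2,1):1 a5@(0,0):1 a6@(1,0):1 a7@(2,3):1 a8@(3,2):1 a9@(1,3):0 a10@(1,1):1 a11@(4,3):1
t=4: a0@(2,0):1 a1@(3,0):1 a2@(3,3):1 a3@(1,2):1 a4@(2,1):1 a5@(0,0):1 a6@(1,0):1 a7@(2,3):1 a8@(3,2):1 a9@(1,3):1 a10@(1,1):1 a11@(4,3):1

no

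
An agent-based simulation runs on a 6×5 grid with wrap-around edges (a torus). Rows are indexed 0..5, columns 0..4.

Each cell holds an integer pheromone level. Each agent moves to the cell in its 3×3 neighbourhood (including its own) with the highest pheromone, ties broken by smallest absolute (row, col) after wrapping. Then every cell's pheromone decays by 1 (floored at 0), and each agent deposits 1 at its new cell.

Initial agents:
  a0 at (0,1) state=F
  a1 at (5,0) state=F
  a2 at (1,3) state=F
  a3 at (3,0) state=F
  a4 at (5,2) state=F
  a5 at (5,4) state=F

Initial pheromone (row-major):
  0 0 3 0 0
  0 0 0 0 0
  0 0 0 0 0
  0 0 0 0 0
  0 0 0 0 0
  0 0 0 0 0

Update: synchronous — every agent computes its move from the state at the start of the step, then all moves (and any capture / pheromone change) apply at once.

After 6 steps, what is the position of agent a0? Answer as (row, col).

(0, 2)

t=1: a0@(0,2) a1@(0,0) a2@(0,2) a3@(2,0) a4@(0,2) a5@(0,0) | pheromone: 2 0 5 0 0 / 0 0 0 0 0 / 1 0 0 0 0 / 0 0 0 0 0 / 0 0 0 0 0 / 0 0 0 0 0
t=2: a0@(0,2) a1@(0,0) a2@(0,2) a3@(2,0) a4@(0,2) a5@(0,0) | pheromone: 3 0 7 0 0 / 0 0 0 0 0 / 1 0 0 0 0 / 0 0 0 0 0 / 0 0 0 0 0 / 0 0 0 0 0
t=3: a0@(0,2) a1@(0,0) a2@(0,2) a3@(2,0) a4@(0,2) a5@(0,0) | pheromone: 4 0 9 0 0 / 0 0 0 0 0 / 1 0 0 0 0 / 0 0 0 0 0 / 0 0 0 0 0 / 0 0 0 0 0
t=4: a0@(0,2) a1@(0,0) a2@(0,2) a3@(2,0) a4@(0,2) a5@(0,0) | pheromone: 5 0 11 0 0 / 0 0 0 0 0 / 1 0 0 0 0 / 0 0 0 0 0 / 0 0 0 0 0 / 0 0 0 0 0
t=5: a0@(0,2) a1@(0,0) a2@(0,2) a3@(2,0) a4@(0,2) a5@(0,0) | pheromone: 6 0 13 0 0 / 0 0 0 0 0 / 1 0 0 0 0 / 0 0 0 0 0 / 0 0 0 0 0 / 0 0 0 0 0
t=6: a0@(0,2) a1@(0,0) a2@(0,2) a3@(2,0) a4@(0,2) a5@(0,0) | pheromone: 7 0 15 0 0 / 0 0 0 0 0 / 1 0 0 0 0 / 0 0 0 0 0 / 0 0 0 0 0 / 0 0 0 0 0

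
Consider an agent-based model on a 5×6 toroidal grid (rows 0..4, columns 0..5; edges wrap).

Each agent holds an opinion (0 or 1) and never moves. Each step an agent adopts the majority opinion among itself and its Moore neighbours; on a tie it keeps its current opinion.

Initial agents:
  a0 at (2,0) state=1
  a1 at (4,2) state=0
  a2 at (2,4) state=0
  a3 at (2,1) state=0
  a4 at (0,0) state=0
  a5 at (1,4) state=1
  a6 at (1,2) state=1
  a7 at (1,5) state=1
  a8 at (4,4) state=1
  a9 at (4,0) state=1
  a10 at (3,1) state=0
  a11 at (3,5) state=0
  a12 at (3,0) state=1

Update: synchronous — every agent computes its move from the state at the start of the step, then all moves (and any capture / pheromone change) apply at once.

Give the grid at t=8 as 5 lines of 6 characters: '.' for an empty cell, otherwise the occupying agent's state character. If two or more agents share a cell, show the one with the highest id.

t=1: a0@(2,0):1 a1@(4,2):0 a2@(2,4):0 a3@(2,1):1 a4@(0,0):1 a5@(1,4):1 a6@(1,2):1 a7@(1,5):1 a8@(4,4):1 a9@(4,0):0 a10@(3,1):0 a11@(3,5):1 a12@(3,0):1
t=2: a0@(2,0):1 a1@(4,2):0 a2@(2,4):1 a3@(2,1):1 a4@(0,0):1 a5@(1,4):1 a6@(1,2):1 a7@(1,5):1 a8@(4,4):1 a9@(4,0):1 a10@(3,1):0 a11@(3,5):1 a12@(3,0):1
t=3: a0@(2,0):1 a1@(4,2):0 a2@(2,4):1 a3@(2,1):1 a4@(0,0):1 a5@(1,4):1 a6@(1,2):1 a7@(1,5):1 a8@(4,4):1 a9@(4,0):1 a10@(3,1):1 a11@(3,5):1 a12@(3,0):1
t=4: (unchanged — steady state)

1.....
..1.11
11..1.
11...1
1.0.1.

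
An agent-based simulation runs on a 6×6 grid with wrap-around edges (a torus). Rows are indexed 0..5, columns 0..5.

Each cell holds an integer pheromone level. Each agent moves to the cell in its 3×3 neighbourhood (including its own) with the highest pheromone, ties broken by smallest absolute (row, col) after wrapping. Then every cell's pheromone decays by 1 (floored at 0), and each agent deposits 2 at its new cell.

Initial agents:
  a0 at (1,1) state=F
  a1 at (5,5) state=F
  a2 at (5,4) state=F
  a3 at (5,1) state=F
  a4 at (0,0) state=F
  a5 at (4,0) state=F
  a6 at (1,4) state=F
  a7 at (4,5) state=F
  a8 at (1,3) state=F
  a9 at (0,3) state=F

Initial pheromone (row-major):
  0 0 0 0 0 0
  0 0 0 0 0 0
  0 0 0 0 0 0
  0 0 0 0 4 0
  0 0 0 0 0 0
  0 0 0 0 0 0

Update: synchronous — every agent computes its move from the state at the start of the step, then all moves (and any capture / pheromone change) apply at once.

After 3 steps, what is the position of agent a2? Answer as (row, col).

(0, 2)

t=1: a0@(0,0) a1@(0,0) a2@(0,3) a3@(0,0) a4@(0,0) a5@(3,0) a6@(0,3) a7@(3,4) a8@(0,2) a9@(0,2) | pheromone: 8 0 4 4 0 0 / 0 0 0 0 0 0 / 0 0 0 0 0 0 / 2 0 0 0 5 0 / 0 0 0 0 0 0 / 0 0 0 0 0 0
t=2: a0@(0,0) a1@(0,0) a2@(0,2) a3@(0,0) a4@(0,0) a5@(3,0) a6@(0,2) a7@(3,4) a8@(0,2) a9@(0,2) | pheromone: 15 0 11 3 0 0 / 0 0 0 0 0 0 / 0 0 0 0 0 0 / 3 0 0 0 6 0 / 0 0 0 0 0 0 / 0 0 0 0 0 0
t=3: a0@(0,0) a1@(0,0) a2@(0,2) a3@(0,0) a4@(0,0) a5@(3,0) a6@(0,2) a7@(3,4) a8@(0,2) a9@(0,2) | pheromone: 22 0 18 2 0 0 / 0 0 0 0 0 0 / 0 0 0 0 0 0 / 4 0 0 0 7 0 / 0 0 0 0 0 0 / 0 0 0 0 0 0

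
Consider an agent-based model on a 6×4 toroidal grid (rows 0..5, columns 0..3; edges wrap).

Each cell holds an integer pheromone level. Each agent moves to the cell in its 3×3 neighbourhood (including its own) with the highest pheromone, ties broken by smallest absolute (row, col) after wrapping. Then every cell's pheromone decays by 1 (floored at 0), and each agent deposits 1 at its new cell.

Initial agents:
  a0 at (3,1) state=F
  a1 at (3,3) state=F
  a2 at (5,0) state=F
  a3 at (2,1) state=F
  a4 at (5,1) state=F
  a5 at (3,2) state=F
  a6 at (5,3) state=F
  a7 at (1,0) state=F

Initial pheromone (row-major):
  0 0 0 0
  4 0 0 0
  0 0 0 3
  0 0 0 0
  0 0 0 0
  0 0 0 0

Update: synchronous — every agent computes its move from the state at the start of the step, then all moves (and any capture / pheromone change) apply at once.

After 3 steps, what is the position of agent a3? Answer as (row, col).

t=1: a0@(2,0) a1@(2,3) a2@(0,0) a3@(1,0) a4@(0,0) a5@(2,3) a6@(0,0) a7@(1,0) | pheromone: 3 0 0 0 / 5 0 0 0 / 1 0 0 4 / 0 0 0 0 / 0 0 0 0 / 0 0 0 0
t=2: a0@(1,0) a1@(1,0) a2@(1,0) a3@(1,0) a4@(1,0) a5@(1,0) a6@(1,0) a7@(1,0) | pheromone: 2 0 0 0 / 12 0 0 0 / 0 0 0 3 / 0 0 0 0 / 0 0 0 0 / 0 0 0 0
t=3: a0@(1,0) a1@(1,0) a2@(1,0) a3@(1,0) a4@(1,0) a5@(1,0) a6@(1,0) a7@(1,0) | pheromone: 1 0 0 0 / 19 0 0 0 / 0 0 0 2 / 0 0 0 0 / 0 0 0 0 / 0 0 0 0

(1, 0)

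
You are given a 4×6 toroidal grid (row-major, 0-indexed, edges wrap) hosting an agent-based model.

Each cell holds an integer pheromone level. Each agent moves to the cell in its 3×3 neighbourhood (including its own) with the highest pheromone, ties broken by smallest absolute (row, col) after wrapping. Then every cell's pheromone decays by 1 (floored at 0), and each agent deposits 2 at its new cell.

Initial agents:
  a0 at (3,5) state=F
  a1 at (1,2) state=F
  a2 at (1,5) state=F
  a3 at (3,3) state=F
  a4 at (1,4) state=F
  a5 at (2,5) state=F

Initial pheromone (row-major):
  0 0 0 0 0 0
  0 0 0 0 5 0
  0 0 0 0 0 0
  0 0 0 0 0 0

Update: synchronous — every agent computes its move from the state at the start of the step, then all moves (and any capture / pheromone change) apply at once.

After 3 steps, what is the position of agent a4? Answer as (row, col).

t=1: a0@(0,0) a1@(0,1) a2@(1,4) a3@(0,2) a4@(1,4) a5@(1,4) | pheromone: 2 2 2 0 0 0 / 0 0 0 0 10 0 / 0 0 0 0 0 0 / 0 0 0 0 0 0
t=2: a0@(0,0) a1@(0,0) a2@(1,4) a3@(0,1) a4@(1,4) a5@(1,4) | pheromone: 5 3 1 0 0 0 / 0 0 0 0 15 0 / 0 0 0 0 0 0 / 0 0 0 0 0 0
t=3: a0@(0,0) a1@(0,0) a2@(1,4) a3@(0,0) a4@(1,4) a5@(1,4) | pheromone: 10 2 0 0 0 0 / 0 0 0 0 20 0 / 0 0 0 0 0 0 / 0 0 0 0 0 0

(1, 4)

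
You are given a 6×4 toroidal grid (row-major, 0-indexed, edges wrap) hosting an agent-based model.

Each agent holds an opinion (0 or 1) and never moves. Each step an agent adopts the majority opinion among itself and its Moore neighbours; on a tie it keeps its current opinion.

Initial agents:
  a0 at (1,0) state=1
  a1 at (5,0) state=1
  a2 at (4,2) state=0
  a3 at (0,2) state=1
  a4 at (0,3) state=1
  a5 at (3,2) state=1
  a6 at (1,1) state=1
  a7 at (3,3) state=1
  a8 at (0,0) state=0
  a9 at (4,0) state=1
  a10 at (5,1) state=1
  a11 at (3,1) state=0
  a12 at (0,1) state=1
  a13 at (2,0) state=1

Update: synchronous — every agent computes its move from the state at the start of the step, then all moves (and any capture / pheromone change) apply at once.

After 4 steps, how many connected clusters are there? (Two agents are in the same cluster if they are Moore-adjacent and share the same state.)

t=1: a0@(1,0):1 a1@(5,0):1 a2@(4,2):1 a3@(0,2):1 a4@(0,3):1 a5@(3,2):1 a6@(1,1):1 a7@(3,3):1 a8@(0,0):1 a9@(4,0):1 a10@(5,1):1 a11@(3,1):1 a12@(0,1):1 a13@(2,0):1
t=2: (unchanged — steady state)

1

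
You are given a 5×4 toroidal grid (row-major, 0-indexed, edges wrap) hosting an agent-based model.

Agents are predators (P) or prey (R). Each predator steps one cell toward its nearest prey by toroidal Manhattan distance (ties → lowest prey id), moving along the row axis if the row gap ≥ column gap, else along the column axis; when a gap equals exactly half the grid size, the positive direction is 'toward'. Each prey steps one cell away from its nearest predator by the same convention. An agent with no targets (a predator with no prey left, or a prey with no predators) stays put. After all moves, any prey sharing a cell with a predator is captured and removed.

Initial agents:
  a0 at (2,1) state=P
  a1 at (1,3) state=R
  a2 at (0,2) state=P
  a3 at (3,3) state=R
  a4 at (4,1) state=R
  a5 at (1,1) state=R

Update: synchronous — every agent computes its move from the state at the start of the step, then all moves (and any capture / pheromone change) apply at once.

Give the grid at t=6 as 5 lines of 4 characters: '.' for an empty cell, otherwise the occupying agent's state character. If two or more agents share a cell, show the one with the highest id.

t=1: a0@(1,1):P a1@(2,3):R a2@(1,2):P a3@(3,2):R a4@(0,1):R a5@(0,1):R
t=2: a0@(0,1):P a1@(3,3):R a2@(2,2):P a3@(4,2):R a4@(4,1):R a5@(4,1):R
t=3: a0@(4,1):P a1@(4,3):R a2@(3,2):P a4@(3,1):R a5@(3,1):R
t=4: a0@(3,1):P a1@(4,2):R a2@(3,1):P a4@(2,1):R a5@(2,1):R
t=5: a0@(2,1):P a1@(0,2):R a2@(2,1):P a4@(1,1):R a5@(1,1):R
t=6: a0@(1,1):P a1@(4,2):R a2@(1,1):P a4@(0,1):R a5@(0,1):R

.R..
.P..
....
....
..R.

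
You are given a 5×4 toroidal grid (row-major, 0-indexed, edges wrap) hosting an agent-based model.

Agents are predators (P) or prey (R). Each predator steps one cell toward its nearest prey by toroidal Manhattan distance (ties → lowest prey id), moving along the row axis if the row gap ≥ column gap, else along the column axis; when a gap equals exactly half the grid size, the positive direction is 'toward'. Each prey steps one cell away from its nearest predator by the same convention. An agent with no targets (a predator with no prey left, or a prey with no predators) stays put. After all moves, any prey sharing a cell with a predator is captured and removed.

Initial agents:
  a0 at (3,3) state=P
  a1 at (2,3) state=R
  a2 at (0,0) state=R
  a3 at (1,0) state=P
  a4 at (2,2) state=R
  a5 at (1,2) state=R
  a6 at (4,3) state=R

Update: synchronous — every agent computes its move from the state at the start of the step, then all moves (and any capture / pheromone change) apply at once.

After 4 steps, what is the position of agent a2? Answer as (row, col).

(1, 0)

t=1: a0@(2,3):P a1@(1,3):R a2@(4,0):R a3@(0,0):P a4@(1,2):R a5@(1,1):R a6@(0,3):R
t=2: a0@(1,3):P a1@(0,3):R a2@(3,0):R a3@(4,0):P a4@(0,2):R a5@(2,1):R a6@(0,2):R
t=3: a0@(0,3):P a1@(4,3):R a2@(2,0):R a3@(3,0):P a4@(4,2):R a5@(2,0):R a6@(4,2):R
t=4: a0@(4,3):P a1@(3,3):R a2@(1,0):R a3@(2,0):P a4@(3,2):R a5@(1,0):R a6@(3,2):R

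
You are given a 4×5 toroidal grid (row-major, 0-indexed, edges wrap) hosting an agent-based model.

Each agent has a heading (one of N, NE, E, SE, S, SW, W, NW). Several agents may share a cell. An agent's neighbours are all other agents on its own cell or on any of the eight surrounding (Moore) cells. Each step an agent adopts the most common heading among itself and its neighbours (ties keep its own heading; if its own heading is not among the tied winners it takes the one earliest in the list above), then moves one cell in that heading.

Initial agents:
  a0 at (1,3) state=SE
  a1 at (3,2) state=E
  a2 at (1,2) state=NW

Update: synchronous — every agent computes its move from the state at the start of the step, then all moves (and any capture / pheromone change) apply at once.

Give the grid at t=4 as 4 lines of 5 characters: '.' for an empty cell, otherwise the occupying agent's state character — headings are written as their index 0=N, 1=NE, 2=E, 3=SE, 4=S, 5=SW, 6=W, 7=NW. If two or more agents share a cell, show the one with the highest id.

.....
..37.
.....
.2...

t=1: a0@(2,4):SE a1@(3,3):E a2@(0,1):NW
t=2: a0@(3,0):SE a1@(3,4):E a2@(3,0):NW
t=3: a0@(0,1):SE a1@(3,0):E a2@(2,4):NW
t=4: a0@(1,2):SE a1@(3,1):E a2@(1,3):NW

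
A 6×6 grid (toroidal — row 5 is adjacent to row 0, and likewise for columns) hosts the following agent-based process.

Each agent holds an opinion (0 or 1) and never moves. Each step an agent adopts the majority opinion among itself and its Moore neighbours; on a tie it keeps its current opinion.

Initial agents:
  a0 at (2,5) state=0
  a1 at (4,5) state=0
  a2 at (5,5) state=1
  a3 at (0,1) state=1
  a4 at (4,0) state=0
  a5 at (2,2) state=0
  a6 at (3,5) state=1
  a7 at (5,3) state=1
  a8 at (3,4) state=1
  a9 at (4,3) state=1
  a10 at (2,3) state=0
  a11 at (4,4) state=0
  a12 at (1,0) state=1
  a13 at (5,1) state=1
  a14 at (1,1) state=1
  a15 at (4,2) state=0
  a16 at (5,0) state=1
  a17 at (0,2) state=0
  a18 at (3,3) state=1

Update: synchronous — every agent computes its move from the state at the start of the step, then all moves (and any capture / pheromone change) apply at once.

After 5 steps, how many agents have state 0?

2

t=1: a0@(2,5):1 a1@(4,5):1 a2@(5,5):0 a3@(0,1):1 a4@(4,0):1 a5@(2,2):0 a6@(3,5):0 a7@(5,3):0 a8@(3,4):1 a9@(4,3):1 a10@(2,3):0 a11@(4,4):1 a12@(1,0):1 a13@(5,1):1 a14@(1,1):1 a15@(4,2):1 a16@(5,0):1 a17@(0,2):1 a18@(3,3):0
t=2: a0@(2,5):1 a1@(4,5):1 a2@(5,5):1 a3@(0,1):1 a4@(4,0):1 a5@(2,2):0 a6@(3,5):1 a7@(5,3):1 a8@(3,4):1 a9@(4,3):1 a10@(2,3):0 a11@(4,4):1 a12@(1,0):1 a13@(5,1):1 a14@(1,1):1 a15@(4,2):1 a16@(5,0):1 a17@(0,2):1 a18@(3,3):1
t=3: (unchanged — steady state)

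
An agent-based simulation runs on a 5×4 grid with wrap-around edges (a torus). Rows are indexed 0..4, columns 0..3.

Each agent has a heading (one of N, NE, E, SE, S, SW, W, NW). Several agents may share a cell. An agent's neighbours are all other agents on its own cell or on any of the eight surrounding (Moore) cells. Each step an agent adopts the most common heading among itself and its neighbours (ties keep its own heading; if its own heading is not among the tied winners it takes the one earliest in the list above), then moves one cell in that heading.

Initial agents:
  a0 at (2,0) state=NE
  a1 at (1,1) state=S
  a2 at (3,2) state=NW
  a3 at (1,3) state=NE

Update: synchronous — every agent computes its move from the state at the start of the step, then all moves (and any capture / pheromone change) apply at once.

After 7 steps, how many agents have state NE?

3

t=1: a0@(1,1):NE a1@(2,1):S a2@(2,1):NW a3@(0,0):NE
t=2: a0@(0,2):NE a1@(3,1):S a2@(1,0):NW a3@(4,1):NE
t=3: a0@(4,3):NE a1@(4,1):S a2@(0,3):NW a3@(3,2):NE
t=4: a0@(3,0):NE a1@(0,1):S a2@(4,2):NW a3@(2,3):NE
t=5: a0@(2,1):NE a1@(1,1):S a2@(3,1):NW a3@(1,0):NE
t=6: a0@(1,2):NE a1@(0,2):NE a2@(2,0):NW a3@(0,1):NE
t=7: a0@(0,3):NE a1@(4,3):NE a2@(1,3):NW a3@(4,2):NE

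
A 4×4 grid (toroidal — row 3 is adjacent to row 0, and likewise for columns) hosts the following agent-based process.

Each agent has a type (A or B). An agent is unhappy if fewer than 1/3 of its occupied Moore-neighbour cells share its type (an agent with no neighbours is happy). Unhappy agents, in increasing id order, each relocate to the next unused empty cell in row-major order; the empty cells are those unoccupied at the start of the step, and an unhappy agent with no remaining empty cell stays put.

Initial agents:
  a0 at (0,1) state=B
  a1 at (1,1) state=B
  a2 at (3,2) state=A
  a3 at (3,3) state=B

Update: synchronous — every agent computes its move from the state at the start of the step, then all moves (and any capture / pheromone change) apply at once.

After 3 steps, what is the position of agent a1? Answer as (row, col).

t=1: a0@(0,1):B a1@(1,1):B a2@(0,0):A a3@(0,2):B
t=2: a0@(0,1):B a1@(1,1):B a2@(0,3):A a3@(0,2):B
t=3: a0@(0,1):B a1@(1,1):B a2@(0,0):A a3@(0,2):B

(1, 1)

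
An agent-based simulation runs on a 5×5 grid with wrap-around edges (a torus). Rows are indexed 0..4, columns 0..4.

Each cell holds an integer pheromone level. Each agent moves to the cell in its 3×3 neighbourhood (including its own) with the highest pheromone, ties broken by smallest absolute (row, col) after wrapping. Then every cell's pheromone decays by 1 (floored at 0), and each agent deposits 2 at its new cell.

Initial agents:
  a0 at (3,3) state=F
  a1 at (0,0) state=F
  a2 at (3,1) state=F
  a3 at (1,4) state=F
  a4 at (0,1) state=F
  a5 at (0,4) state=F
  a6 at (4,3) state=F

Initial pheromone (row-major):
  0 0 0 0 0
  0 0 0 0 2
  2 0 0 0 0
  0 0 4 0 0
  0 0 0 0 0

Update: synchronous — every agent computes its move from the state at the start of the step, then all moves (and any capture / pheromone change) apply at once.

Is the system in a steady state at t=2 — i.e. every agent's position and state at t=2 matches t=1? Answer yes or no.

t=1: a0@(3,2) a1@(1,4) a2@(3,2) a3@(1,4) a4@(0,0) a5@(1,4) a6@(3,2) | pheromone: 2 0 0 0 0 / 0 0 0 0 7 / 1 0 0 0 0 / 0 0 9 0 0 / 0 0 0 0 0
t=2: a0@(3,2) a1@(1,4) a2@(3,2) a3@(1,4) a4@(1,4) a5@(1,4) a6@(3,2) | pheromone: 1 0 0 0 0 / 0 0 0 0 14 / 0 0 0 0 0 / 0 0 14 0 0 / 0 0 0 0 0

no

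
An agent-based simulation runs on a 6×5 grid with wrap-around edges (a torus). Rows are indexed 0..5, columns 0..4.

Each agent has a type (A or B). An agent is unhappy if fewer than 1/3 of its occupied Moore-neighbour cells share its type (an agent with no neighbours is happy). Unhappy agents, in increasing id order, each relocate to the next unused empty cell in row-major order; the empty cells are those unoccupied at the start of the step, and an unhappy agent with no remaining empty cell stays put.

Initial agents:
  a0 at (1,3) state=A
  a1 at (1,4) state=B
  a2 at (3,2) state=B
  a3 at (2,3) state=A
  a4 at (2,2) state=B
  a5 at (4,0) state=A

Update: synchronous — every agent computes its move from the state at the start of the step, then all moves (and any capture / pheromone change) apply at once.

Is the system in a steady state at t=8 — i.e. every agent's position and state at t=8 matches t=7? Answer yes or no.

t=1: a0@(1,3):A a1@(0,0):B a2@(3,2):B a3@(0,1):A a4@(2,2):B a5@(4,0):A
t=2: a0@(0,2):A a1@(0,3):B a2@(3,2):B a3@(0,4):A a4@(2,2):B a5@(4,0):A
t=3: a0@(0,0):A a1@(0,1):B a2@(3,2):B a3@(1,0):A a4@(2,2):B a5@(4,0):A
t=4: a0@(0,0):A a1@(0,2):B a2@(3,2):B a3@(1,0):A a4@(2,2):B a5@(4,0):A
t=5: (unchanged — steady state)

yes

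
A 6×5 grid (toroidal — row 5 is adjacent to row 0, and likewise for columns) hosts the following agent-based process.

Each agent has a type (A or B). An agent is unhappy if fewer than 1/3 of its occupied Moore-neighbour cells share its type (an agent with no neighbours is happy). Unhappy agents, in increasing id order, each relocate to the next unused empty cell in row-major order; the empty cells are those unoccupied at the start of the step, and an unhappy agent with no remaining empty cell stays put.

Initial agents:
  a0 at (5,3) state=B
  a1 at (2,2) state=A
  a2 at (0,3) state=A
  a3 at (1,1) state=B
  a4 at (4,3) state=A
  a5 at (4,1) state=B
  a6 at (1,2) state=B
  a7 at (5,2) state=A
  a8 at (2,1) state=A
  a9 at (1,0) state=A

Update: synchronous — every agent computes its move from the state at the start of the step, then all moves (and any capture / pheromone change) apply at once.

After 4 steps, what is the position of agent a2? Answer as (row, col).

t=1: a0@(0,0):B a1@(2,2):A a2@(0,3):A a3@(0,1):B a4@(4,3):A a5@(0,2):B a6@(0,4):B a7@(5,2):A a8@(2,1):A a9@(1,0):A
t=2: a0@(0,0):B a1@(2,2):A a2@(0,3):A a3@(0,1):B a4@(4,3):A a5@(0,2):B a6@(0,4):B a7@(5,2):A a8@(2,1):A a9@(1,1):A
t=3: a0@(0,0):B a1@(2,2):A a2@(0,3):A a3@(0,1):B a4@(4,3):A a5@(1,0):B a6@(0,4):B a7@(5,2):A a8@(2,1):A a9@(1,1):A
t=4: (unchanged — steady state)

(0, 3)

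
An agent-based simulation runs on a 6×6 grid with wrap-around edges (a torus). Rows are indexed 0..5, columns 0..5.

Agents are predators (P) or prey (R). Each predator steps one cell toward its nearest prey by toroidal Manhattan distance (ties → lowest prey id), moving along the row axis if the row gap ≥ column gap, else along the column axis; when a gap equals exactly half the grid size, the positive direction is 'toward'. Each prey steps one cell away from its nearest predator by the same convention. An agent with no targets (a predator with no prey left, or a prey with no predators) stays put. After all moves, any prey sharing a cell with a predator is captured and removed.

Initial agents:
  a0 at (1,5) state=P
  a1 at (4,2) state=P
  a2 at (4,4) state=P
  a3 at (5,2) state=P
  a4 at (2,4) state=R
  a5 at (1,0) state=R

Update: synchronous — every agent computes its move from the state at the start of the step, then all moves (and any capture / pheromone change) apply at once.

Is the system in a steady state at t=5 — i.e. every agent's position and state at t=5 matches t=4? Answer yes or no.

yes

t=1: a0@(1,0):P a1@(3,2):P a2@(3,4):P a3@(0,2):P a5@(1,1):R
t=2: a0@(1,1):P a1@(2,2):P a2@(3,5):P a3@(1,2):P
t=3: (unchanged — steady state)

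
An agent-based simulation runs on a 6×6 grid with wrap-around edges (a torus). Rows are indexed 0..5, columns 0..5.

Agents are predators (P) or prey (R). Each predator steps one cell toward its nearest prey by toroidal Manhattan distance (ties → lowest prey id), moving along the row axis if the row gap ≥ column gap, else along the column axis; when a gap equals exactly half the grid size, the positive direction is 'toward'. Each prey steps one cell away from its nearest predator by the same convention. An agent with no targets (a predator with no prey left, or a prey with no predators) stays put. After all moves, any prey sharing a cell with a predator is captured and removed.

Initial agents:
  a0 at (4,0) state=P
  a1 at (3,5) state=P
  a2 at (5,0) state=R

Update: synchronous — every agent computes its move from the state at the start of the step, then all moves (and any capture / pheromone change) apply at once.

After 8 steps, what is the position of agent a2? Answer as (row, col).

(1, 0)

t=1: a0@(5,0):P a1@(4,5):P a2@(0,0):R
t=2: a0@(0,0):P a1@(5,5):P a2@(1,0):R
t=3: a0@(1,0):P a1@(0,5):P a2@(2,0):R
t=4: a0@(2,0):P a1@(1,5):P a2@(3,0):R
t=5: a0@(3,0):P a1@(2,5):P a2@(4,0):R
t=6: a0@(4,0):P a1@(3,5):P a2@(5,0):R
t=7: a0@(5,0):P a1@(4,5):P a2@(0,0):R
t=8: a0@(0,0):P a1@(5,5):P a2@(1,0):R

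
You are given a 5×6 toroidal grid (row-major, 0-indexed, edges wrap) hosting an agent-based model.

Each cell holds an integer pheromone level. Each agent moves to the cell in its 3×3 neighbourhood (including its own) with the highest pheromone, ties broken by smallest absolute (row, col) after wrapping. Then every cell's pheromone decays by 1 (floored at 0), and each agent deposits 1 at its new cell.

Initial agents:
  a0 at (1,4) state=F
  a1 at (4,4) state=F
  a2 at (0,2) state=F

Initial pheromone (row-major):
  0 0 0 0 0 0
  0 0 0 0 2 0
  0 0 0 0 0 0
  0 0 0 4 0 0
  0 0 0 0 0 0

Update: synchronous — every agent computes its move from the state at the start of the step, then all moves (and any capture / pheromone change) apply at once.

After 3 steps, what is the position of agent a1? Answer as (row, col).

(3, 3)

t=1: a0@(1,4) a1@(3,3) a2@(0,1) | pheromone: 0 1 0 0 0 0 / 0 0 0 0 2 0 / 0 0 0 0 0 0 / 0 0 0 4 0 0 / 0 0 0 0 0 0
t=2: (unchanged — steady state)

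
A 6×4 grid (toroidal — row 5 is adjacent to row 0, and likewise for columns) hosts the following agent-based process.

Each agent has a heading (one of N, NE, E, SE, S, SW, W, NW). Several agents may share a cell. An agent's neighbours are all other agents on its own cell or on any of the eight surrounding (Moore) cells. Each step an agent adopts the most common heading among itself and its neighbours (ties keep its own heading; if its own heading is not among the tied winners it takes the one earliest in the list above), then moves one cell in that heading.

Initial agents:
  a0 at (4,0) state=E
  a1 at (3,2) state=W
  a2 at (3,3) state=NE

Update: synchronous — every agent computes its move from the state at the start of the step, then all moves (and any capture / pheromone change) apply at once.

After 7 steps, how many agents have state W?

t=1: a0@(4,1):E a1@(3,1):W a2@(2,0):NE
t=2: a0@(4,2):E a1@(3,0):W a2@(1,1):NE
t=3: a0@(4,3):E a1@(3,3):W a2@(0,2):NE
t=4: a0@(4,0):E a1@(3,2):W a2@(5,3):NE
t=5: a0@(4,1):E a1@(3,1):W a2@(4,0):NE
t=6: a0@(4,2):E a1@(3,0):W a2@(3,1):NE
t=7: a0@(4,3):E a1@(3,3):W a2@(2,2):NE

1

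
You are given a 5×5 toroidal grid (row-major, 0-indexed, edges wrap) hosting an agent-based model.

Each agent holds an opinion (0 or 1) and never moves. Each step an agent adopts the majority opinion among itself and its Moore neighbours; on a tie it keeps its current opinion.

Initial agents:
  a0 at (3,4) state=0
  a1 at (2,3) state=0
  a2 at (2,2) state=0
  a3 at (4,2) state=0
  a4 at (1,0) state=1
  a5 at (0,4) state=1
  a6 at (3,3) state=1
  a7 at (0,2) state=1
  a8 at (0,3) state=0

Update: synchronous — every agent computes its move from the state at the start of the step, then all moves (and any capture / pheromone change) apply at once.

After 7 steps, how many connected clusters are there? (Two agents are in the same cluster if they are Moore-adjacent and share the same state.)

2

t=1: a0@(3,4):0 a1@(2,3):0 a2@(2,2):0 a3@(4,2):0 a4@(1,0):1 a5@(0,4):1 a6@(3,3):0 a7@(0,2):0 a8@(0,3):0
t=2: (unchanged — steady state)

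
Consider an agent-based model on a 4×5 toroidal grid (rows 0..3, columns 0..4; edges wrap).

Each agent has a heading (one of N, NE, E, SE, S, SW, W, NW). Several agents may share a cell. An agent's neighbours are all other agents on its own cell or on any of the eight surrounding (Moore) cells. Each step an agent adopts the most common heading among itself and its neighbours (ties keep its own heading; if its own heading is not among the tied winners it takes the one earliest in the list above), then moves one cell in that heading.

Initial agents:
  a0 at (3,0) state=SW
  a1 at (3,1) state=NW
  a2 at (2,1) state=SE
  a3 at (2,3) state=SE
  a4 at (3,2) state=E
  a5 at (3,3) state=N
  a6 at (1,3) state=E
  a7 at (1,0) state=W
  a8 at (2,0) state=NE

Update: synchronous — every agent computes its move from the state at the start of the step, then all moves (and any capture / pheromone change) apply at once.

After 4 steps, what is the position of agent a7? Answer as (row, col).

t=1: a0@(0,4):SW a1@(2,0):NW a2@(3,2):SE a3@(2,4):E a4@(0,3):SE a5@(2,3):N a6@(1,4):E a7@(1,4):W a8@(1,1):NE
t=2: a0@(1,3):SW a1@(2,1):E a2@(0,3):SE a3@(2,0):E a4@(1,4):SE a5@(2,4):E a6@(1,0):E a7@(1,0):E a8@(0,2):NE
t=3: a0@(2,4):SE a1@(2,2):E a2@(1,4):SE a3@(2,1):E a4@(1,0):E a5@(2,0):E a6@(1,1):E a7@(1,1):E a8@(3,3):NE
t=4: a0@(3,0):SE a1@(2,3):E a2@(2,0):SE a3@(2,2):E a4@(1,1):E a5@(2,1):E a6@(1,2):E a7@(1,2):E a8@(2,4):NE

(1, 2)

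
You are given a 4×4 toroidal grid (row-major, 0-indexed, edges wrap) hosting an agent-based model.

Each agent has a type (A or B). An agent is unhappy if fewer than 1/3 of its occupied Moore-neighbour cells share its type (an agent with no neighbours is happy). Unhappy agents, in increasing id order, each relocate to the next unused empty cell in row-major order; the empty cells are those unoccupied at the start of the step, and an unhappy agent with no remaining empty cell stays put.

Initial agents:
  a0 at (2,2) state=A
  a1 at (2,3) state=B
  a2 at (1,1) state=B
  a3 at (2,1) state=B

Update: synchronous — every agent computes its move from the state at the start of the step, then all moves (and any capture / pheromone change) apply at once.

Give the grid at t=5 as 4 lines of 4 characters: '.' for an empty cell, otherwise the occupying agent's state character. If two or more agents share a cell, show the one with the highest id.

AB..
.B..
.B..
....

t=1: a0@(0,0):A a1@(0,1):B a2@(1,1):B a3@(2,1):B
t=2: a0@(0,2):A a1@(0,1):B a2@(1,1):B a3@(2,1):B
t=3: a0@(0,0):A a1@(0,1):B a2@(1,1):B a3@(2,1):B
t=4: a0@(0,2):A a1@(0,1):B a2@(1,1):B a3@(2,1):B
t=5: a0@(0,0):A a1@(0,1):B a2@(1,1):B a3@(2,1):B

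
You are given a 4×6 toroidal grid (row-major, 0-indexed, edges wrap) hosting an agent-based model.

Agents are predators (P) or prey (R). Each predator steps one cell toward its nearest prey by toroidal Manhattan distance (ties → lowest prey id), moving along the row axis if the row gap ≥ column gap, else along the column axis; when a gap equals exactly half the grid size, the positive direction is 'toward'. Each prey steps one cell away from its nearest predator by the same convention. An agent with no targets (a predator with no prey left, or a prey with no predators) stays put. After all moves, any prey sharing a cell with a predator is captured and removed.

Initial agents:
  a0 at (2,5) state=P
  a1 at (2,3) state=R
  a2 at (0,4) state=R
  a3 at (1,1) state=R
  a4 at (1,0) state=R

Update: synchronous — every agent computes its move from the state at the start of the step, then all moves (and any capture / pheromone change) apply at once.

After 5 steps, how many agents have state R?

4

t=1: a0@(2,4):P a1@(2,2):R a2@(3,4):R a3@(1,2):R a4@(0,0):R
t=2: a0@(3,4):P a1@(2,1):R a2@(0,4):R a3@(1,1):R a4@(3,0):R
t=3: a0@(0,4):P a1@(2,0):R a2@(1,4):R a3@(1,0):R a4@(3,1):R
t=4: a0@(1,4):P a1@(1,0):R a2@(2,4):R a3@(1,1):R a4@(3,0):R
t=5: a0@(2,4):P a1@(1,1):R a2@(3,4):R a3@(1,0):R a4@(2,0):R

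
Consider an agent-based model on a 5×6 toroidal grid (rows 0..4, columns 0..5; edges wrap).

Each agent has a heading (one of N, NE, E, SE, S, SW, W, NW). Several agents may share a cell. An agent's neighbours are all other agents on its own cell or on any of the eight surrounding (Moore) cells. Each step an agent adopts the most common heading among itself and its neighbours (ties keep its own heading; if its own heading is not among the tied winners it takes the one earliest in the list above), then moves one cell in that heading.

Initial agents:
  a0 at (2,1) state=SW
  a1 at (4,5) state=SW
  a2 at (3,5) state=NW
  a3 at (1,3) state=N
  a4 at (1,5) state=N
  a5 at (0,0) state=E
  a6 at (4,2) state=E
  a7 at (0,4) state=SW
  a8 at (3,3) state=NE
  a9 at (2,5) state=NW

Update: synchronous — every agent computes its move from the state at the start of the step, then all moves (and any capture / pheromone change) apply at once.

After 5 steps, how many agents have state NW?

t=1: a0@(3,0):SW a1@(0,4):SW a2@(2,4):NW a3@(0,3):N a4@(0,5):N a5@(0,1):E a6@(4,3):E a7@(1,3):SW a8@(2,4):NE a9@(1,4):NW
t=2: a0@(4,5):SW a1@(1,3):SW a2@(1,3):NW a3@(1,2):SW a4@(4,5):N a5@(0,2):E a6@(4,4):E a7@(2,2):SW a8@(1,3):NW a9@(0,3):NW
t=3: a0@(0,4):SW a1@(2,2):SW a2@(0,2):NW a3@(2,1):SW a4@(3,5):N a5@(4,1):NW a6@(4,5):E a7@(3,1):SW a8@(0,2):NW a9@(4,2):NW
t=4: a0@(1,3):SW a1@(3,1):SW a2@(4,1):NW a3@(3,0):SW a4@(2,5):N a5@(3,0):NW a6@(4,0):E a7@(4,0):SW a8@(4,1):NW a9@(3,1):NW
t=5: a0@(2,2):SW a1@(2,0):NW a2@(3,0):NW a3@(2,5):NW a4@(1,5):N a5@(2,5):NW a6@(3,5):NW a7@(3,5):NW a8@(3,0):NW a9@(2,0):NW

8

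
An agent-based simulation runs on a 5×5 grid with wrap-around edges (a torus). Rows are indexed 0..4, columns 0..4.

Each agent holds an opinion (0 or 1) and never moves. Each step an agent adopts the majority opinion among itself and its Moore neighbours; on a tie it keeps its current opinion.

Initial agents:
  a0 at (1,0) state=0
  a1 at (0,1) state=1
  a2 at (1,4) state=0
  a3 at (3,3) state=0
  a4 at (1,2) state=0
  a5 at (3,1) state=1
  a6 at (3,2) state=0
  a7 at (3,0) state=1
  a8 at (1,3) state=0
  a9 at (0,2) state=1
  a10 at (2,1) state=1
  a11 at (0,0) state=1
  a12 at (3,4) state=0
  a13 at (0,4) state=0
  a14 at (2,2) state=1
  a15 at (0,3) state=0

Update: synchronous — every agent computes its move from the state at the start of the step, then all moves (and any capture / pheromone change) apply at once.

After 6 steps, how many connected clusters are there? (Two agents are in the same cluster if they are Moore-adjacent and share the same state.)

t=1: a0@(1,0):0 a1@(0,1):1 a2@(1,4):0 a3@(3,3):0 a4@(1,2):1 a5@(3,1):1 a6@(3,2):1 a7@(3,0):1 a8@(1,3):0 a9@(0,2):0 a10@(2,1):1 a11@(0,0):0 a12@(3,4):0 a13@(0,4):0 a14@(2,2):0 a15@(0,3):0
t=2: a0@(1,0):0 a1@(0,1):0 a2@(1,4):0 a3@(3,3):0 a4@(1,2):0 a5@(3,1):1 a6@(3,2):1 a7@(3,0):1 a8@(1,3):0 a9@(0,2):0 a10@(2,1):1 a11@(0,0):0 a12@(3,4):0 a13@(0,4):0 a14@(2,2):1 a15@(0,3):0
t=3: (unchanged — steady state)

3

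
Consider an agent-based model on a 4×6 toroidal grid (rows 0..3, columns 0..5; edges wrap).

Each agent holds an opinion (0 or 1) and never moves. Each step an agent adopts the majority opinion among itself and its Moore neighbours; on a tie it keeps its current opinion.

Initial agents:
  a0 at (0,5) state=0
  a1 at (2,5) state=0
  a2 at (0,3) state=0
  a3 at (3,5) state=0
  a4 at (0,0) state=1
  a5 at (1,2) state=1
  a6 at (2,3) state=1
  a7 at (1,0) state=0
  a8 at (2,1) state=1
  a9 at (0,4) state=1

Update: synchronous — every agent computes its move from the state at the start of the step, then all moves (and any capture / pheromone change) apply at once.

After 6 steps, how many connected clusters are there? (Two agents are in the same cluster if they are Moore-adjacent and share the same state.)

t=1: a0@(0,5):0 a1@(2,5):0 a2@(0,3):1 a3@(3,5):0 a4@(0,0):0 a5@(1,2):1 a6@(2,3):1 a7@(1,0):0 a8@(2,1):1 a9@(0,4):0
t=2: (unchanged — steady state)

2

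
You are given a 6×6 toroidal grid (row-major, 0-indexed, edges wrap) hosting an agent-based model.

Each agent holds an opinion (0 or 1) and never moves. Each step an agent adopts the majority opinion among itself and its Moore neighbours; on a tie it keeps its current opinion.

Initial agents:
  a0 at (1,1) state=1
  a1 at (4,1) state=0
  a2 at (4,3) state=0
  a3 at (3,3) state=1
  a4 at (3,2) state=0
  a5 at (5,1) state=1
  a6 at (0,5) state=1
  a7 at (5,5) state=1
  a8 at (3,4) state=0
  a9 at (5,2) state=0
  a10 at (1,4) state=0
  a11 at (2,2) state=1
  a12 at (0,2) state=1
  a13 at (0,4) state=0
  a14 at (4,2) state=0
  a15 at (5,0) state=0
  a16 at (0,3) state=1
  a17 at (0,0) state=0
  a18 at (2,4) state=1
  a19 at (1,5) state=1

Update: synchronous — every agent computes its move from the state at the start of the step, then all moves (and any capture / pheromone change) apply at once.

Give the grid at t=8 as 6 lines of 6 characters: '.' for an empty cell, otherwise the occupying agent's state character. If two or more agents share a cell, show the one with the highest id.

t=1: a0@(1,1):1 a1@(4,1):0 a2@(4,3):0 a3@(3,3):0 a4@(3,2):0 a5@(5,1):0 a6@(0,5):0 a7@(5,5):0 a8@(3,4):0 a9@(5,2):0 a10@(1,4):1 a11@(2,2):1 a12@(0,2):1 a13@(0,4):1 a14@(4,2):0 a15@(5,0):0 a16@(0,3):0 a17@(0,0):1 a18@(2,4):1 a19@(1,5):1
t=2: a0@(1,1):1 a1@(4,1):0 a2@(4,3):0 a3@(3,3):0 a4@(3,2):0 a5@(5,1):0 a6@(0,5):1 a7@(5,5):0 a8@(3,4):0 a9@(5,2):0 a10@(1,4):1 a11@(2,2):1 a12@(0,2):0 a13@(0,4):1 a14@(4,2):0 a15@(5,0):0 a16@(0,3):1 a17@(0,0):0 a18@(2,4):1 a19@(1,5):1
t=3: (unchanged — steady state)

0.0111
.1..11
..1.1.
..000.
.000..
000..0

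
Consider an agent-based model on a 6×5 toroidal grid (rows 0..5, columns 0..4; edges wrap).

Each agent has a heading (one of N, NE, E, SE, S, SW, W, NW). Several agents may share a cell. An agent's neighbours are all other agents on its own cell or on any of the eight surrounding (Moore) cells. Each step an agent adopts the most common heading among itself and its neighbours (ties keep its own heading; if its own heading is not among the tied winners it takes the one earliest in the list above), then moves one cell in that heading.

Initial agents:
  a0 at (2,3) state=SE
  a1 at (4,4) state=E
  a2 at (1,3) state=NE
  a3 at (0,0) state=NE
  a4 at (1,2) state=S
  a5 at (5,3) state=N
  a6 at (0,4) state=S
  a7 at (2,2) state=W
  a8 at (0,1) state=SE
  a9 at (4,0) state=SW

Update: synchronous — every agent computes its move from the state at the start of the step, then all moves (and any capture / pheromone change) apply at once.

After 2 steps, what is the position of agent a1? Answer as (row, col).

(3, 1)

t=1: a0@(3,4):SE a1@(4,0):E a2@(2,3):S a3@(5,1):NE a4@(2,3):SE a5@(4,3):N a6@(5,0):NE a7@(2,1):W a8@(1,2):SE a9@(5,4):SW
t=2: a0@(4,0):SE a1@(3,1):NE a2@(3,4):SE a3@(4,2):NE a4@(3,4):SE a5@(3,3):N a6@(4,1):NE a7@(2,0):W a8@(2,3):SE a9@(0,3):SW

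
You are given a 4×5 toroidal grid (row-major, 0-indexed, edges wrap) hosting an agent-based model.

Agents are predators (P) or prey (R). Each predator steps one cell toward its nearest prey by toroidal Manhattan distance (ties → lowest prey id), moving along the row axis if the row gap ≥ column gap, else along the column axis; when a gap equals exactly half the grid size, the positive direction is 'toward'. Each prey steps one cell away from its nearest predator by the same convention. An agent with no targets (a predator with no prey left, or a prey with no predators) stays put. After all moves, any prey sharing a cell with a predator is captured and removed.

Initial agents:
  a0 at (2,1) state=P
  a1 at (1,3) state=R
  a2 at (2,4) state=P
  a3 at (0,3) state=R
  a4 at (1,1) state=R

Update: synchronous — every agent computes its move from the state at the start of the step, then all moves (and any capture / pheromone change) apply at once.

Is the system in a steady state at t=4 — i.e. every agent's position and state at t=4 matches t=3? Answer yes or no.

no

t=1: a0@(1,1):P a1@(0,3):R a2@(1,4):P a3@(3,3):R a4@(0,1):R
t=2: a0@(0,1):P a1@(3,3):R a2@(0,4):P a3@(2,3):R a4@(3,1):R
t=3: a0@(3,1):P a1@(2,3):R a2@(3,4):P a3@(1,3):R a4@(2,1):R
t=4: a0@(2,1):P a1@(1,3):R a2@(2,4):P a3@(0,3):R a4@(1,1):R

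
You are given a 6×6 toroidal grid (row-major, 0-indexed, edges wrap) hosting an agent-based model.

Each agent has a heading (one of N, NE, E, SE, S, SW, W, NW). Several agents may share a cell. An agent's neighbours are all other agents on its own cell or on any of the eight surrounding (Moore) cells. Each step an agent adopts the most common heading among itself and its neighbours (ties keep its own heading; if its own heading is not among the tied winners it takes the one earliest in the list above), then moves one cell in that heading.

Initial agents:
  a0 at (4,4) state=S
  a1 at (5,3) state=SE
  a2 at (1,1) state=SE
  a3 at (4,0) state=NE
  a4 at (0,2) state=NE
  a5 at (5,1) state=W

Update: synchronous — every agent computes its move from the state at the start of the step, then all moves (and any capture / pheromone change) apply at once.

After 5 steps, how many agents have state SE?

t=1: a0@(5,4):S a1@(0,4):SE a2@(2,2):SE a3@(3,1):NE a4@(1,3):SE a5@(4,2):NE
t=2: a0@(0,4):S a1@(1,5):SE a2@(3,3):SE a3@(2,2):NE a4@(2,4):SE a5@(3,3):NE
t=3: a0@(1,4):S a1@(2,0):SE a2@(4,4):SE a3@(1,3):NE a4@(3,5):SE a5@(2,4):NE
t=4: a0@(0,5):NE a1@(3,1):SE a2@(5,5):SE a3@(0,4):NE a4@(4,0):SE a5@(1,5):NE
t=5: a0@(5,0):NE a1@(4,2):SE a2@(0,0):SE a3@(5,5):NE a4@(5,1):SE a5@(0,0):NE

3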